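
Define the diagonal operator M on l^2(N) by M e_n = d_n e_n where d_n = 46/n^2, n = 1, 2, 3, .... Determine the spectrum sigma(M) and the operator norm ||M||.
sigma(M) = {46/n^2 : n ≥ 1} ∪ {0}; ||M|| = 46

A bounded diagonal operator on l^2 with diagonal entries d_n has spectrum equal to the closure of {d_n : n ≥ 1}: every d_n is an eigenvalue (with eigenvector e_n), so {d_n} ⊂ sigma(M); the spectrum is closed, so its closure is too; and for lambda not in the closure, (M - lambda I) has bounded inverse (the diagonal entries 1/(d_n - lambda) are bounded). For our sequence d_n = 46/n^2, n = 1, 2, 3, ...:
  - {d_n} = {46/n^2 : n ≥ 1}; the only limit point is 0
  - closure = {46/n^2 : n ≥ 1} ∪ {0}
For the norm: a diagonal operator has ||M|| = sup_n |d_n|. Here d_n = 46/n^2 is positive and decreasing, so sup_n |d_n| = d_1 = 46. So ||M|| = 46.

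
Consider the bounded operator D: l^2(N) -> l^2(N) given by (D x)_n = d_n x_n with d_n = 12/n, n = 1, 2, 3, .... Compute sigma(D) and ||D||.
sigma(D) = {12/n : n ≥ 1} ∪ {0}; ||D|| = 12

A bounded diagonal operator on l^2 with diagonal entries d_n has spectrum equal to the closure of {d_n : n ≥ 1}: every d_n is an eigenvalue (with eigenvector e_n), so {d_n} ⊂ sigma(D); the spectrum is closed, so its closure is too; and for lambda not in the closure, (D - lambda I) has bounded inverse (the diagonal entries 1/(d_n - lambda) are bounded). For our sequence d_n = 12/n, n = 1, 2, 3, ...:
  - {d_n} = {12/n : n ≥ 1}; the only limit point is 0
  - closure = {12/n : n ≥ 1} ∪ {0}
For the norm: a diagonal operator has ||D|| = sup_n |d_n|. Here d_n = 12/n is positive and decreasing, so sup_n |d_n| = d_1 = 12. So ||D|| = 12.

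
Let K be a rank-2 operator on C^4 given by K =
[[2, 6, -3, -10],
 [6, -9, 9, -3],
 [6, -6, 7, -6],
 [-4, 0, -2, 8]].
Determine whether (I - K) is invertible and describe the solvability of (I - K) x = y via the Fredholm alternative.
(I - K) is invertible (det(I - K) = -90 ≠ 0), so for every y in C^4 the equation (I - K) x = y has a unique solution.

K has rank 2 and factors as K = U V^T = u1 v1^T + u2 v2^T with u1 = (-3, 0, -1, 2), v1 = (0, -3, 2, 3), u2 = (1, 3, 3, -2), v2 = (2, -3, 3, -1) (multiplying out reproduces the displayed K). The nonzero eigenvalues of U V^T coincide with those of the 2 x 2 matrix G = V^T U = [[v1·u1, v1·u2], [v2·u1, v2·u2]] = [[4, -9], [-11, 4]], and by the Sylvester determinant identity det(I_4 - U V^T) = det(I_2 - V^T U) = det([[-3, 9], [11, -3]]) = (-3)(-3) - (9)(11) = -90. (Direct check: I - K =
[[-1, -6, 3, 10],
 [-6, 10, -9, 3],
 [-6, 6, -6, 6],
 [4, 0, 2, -7]]
has determinant -90.) The finite-dimensional Fredholm alternative says: either (I - K) is invertible, or ker(I - K) ≠ {0} and then range(I - K) = ker((I - K)^*)^⊥, with dim ker(I - K) = dim ker((I - K)^*). Since det(I - K) ≠ 0, 1 is not an eigenvalue of K and ker(I - K) = {0}, so we are in the first case: for every y there is a unique x = (I - K)^(-1) y. (Explicitly, by the Woodbury identity, (I - U V^T)^(-1) = I + U (I_2 - G)^(-1) V^T.)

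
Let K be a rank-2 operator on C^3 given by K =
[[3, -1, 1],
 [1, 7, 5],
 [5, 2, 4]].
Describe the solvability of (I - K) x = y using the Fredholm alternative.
(I - K) is invertible (det(I - K) = 34 ≠ 0), so for every y in C^3 the equation (I - K) x = y has a unique solution.

K has rank 2 and factors as K = U V^T = u1 v1^T + u2 v2^T with u1 = (0, -2, -1), v1 = (-2, -3, -3), u2 = (1, -1, 1), v2 = (3, -1, 1) (multiplying out reproduces the displayed K). The nonzero eigenvalues of U V^T coincide with those of the 2 x 2 matrix G = V^T U = [[v1·u1, v1·u2], [v2·u1, v2·u2]] = [[9, -2], [1, 5]], and by the Sylvester determinant identity det(I_3 - U V^T) = det(I_2 - V^T U) = det([[-8, 2], [-1, -4]]) = (-8)(-4) - (2)(-1) = 34. (Direct check: I - K =
[[-2, 1, -1],
 [-1, -6, -5],
 [-5, -2, -3]]
has determinant 34.) The finite-dimensional Fredholm alternative says: either (I - K) is invertible, or ker(I - K) ≠ {0} and then range(I - K) = ker((I - K)^*)^⊥, with dim ker(I - K) = dim ker((I - K)^*). Since det(I - K) ≠ 0, 1 is not an eigenvalue of K and ker(I - K) = {0}, so we are in the first case: for every y there is a unique x = (I - K)^(-1) y. (Explicitly, by the Woodbury identity, (I - U V^T)^(-1) = I + U (I_2 - G)^(-1) V^T.)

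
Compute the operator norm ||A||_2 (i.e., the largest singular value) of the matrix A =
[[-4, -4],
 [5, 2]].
||A||_2 = sqrt((61 + sqrt(3145))/2) ≈ 7.6512 (= sqrt(largest eigenvalue of A^T A))

||A||_2 = sigma_max(A) = sqrt(lambda_max(A^T A)). Form the symmetric matrix M = A^T A =
[[41, 26],
 [26, 20]].
Its characteristic polynomial (trace, determinant of M give the coefficients) is
  p(λ) = det(λ I - M) = λ^2 - 61λ + 144.
For λ^2 - 61λ + 144 the discriminant is 3145. It is nonnegative but not a perfect square, so the roots are real and irrational: λ = (61 ± sqrt(3145))/2 ≈ 58.5401, 2.4599.
So the eigenvalues of A^T A are ≈ 2.4599, 58.5401 (all ≥ 0, as they must be for A^T A). The largest is λ_max = (61 + sqrt(3145))/2 ≈ 58.5401, hence ||A||_2 = sqrt(λ_max) = sqrt((61 + sqrt(3145))/2) ≈ 7.6512.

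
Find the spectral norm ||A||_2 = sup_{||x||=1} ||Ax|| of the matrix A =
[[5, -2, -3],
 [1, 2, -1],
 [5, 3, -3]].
||A||_2 ≈ 8.4405 (= sqrt(largest eigenvalue of A^T A))

||A||_2 = sigma_max(A) = sqrt(lambda_max(A^T A)). Form the symmetric matrix M = A^T A =
[[51, 7, -31],
 [7, 17, -5],
 [-31, -5, 19]].
Its characteristic polynomial (trace, sum of principal 2x2 minors, determinant of M give the coefficients) is
  p(λ) = det(λ I - M) = λ^3 - 87λ^2 + 1124λ - 100.
No integer candidate from the rational root theorem (±divisors of 100) is a root, so the roots are irrational. The cubic discriminant is Δ = 3794701648 > 0, so there are three distinct real roots. p(0) = -100 and p(1) = 938 have opposite signs, so a root lies in (0, 1); Newton's method refines it to λ ≈ 0.0896. p(15) = 560 and p(16) = -292 have opposite signs, so a root lies in (15, 16); Newton's method refines it to λ ≈ 15.6678. p(71) = -952 and p(72) = 3068 have opposite signs, so a root lies in (71, 72); Newton's method refines it to λ ≈ 71.2426. Check (Vieta): the three roots sum to 87, matching tr M = 87.
So the eigenvalues of A^T A are ≈ 0.0896, 15.6678, 71.2426 (all ≥ 0, as they must be for A^T A). The largest is λ_max ≈ 71.2426, hence ||A||_2 = sqrt(λ_max) ≈ 8.4405.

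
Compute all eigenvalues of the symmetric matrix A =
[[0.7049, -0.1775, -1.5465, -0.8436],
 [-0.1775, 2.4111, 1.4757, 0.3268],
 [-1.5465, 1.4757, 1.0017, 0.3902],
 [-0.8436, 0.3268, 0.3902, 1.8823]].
sigma(A) ≈ {-1, 1, 2, 4}

A is real symmetric, so its spectrum consists of real eigenvalues. Expanding the characteristic polynomial of the displayed matrix gives
  det(λ I - A) = p(λ) = λ^4 + (-6)λ^3 + (7)λ^2 + (6)λ + (-8).
Solving p(λ) = 0 yields eigenvalues ≈ -1, 1, 2, 4. (A is shown rounded to 4 decimals, so these recover the underlying integer eigenvalues to within that precision.)
Verification: the trace of A = 6 equals the sum of eigenvalues 6, and det(A) ≈ -7.9993 matches the eigenvalue product -8.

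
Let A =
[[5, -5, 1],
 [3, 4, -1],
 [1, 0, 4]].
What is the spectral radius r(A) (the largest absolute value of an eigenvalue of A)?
r(A) ≈ 5.6847

The eigenvalues of A are the roots of its characteristic polynomial. With M = A (coefficients from the trace, the sum of principal 2x2 minors, and det A):
  p(λ) = det(λ I - M) = λ^3 - 13λ^2 + 70λ - 141.
No integer candidate from the rational root theorem (±divisors of 141) is a root, so the roots are irrational. The cubic discriminant is Δ = -10215 < 0, so there is one real root and a complex-conjugate pair. p(4) = -5 and p(5) = 9 have opposite signs, so a root lies in (4, 5); Newton's method refines it to λ ≈ 4.3631. Dividing out (λ - (4.3631)) leaves approximately λ^2 - 8.6369λ + 32.3162. For λ^2 - 8.6369λ + 32.3162 the discriminant is -54.6693. It is negative, so the remaining roots are the complex-conjugate pair λ ≈ 4.3184 ± 3.6969i. Their product equals the constant term, so |λ|^2 ≈ 32.3162 and |λ| ≈ 5.6847.
Thus the eigenvalues (to 4 decimals) are 4.3631 (modulus 4.3631); 4.3184 ± 3.6969i (modulus 5.6847). The spectral radius is the largest modulus: r(A) ≈ 5.6847. (Cross-check: r(A) ≤ ||A||_2 ≈ 7.3841; equality holds whenever A is normal, though it can also hold for some non-normal A.)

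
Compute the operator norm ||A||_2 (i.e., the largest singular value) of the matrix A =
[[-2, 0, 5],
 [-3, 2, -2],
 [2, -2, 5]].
||A||_2 ≈ 7.7238 (= sqrt(largest eigenvalue of A^T A))

||A||_2 = sigma_max(A) = sqrt(lambda_max(A^T A)). Form the symmetric matrix M = A^T A =
[[17, -10, 6],
 [-10, 8, -14],
 [6, -14, 54]].
Its characteristic polynomial (trace, sum of principal 2x2 minors, determinant of M give the coefficients) is
  p(λ) = det(λ I - M) = λ^3 - 79λ^2 + 1154λ - 4.
No integer candidate from the rational root theorem (±divisors of 4) is a root, so the roots are irrational. The cubic discriminant is Δ = 2162713396 > 0, so there are three distinct real roots. p(0) = -4 and p(1) = 1072 have opposite signs, so a root lies in (0, 1); Newton's method refines it to λ ≈ 0.0035. p(19) = 262 and p(20) = -524 have opposite signs, so a root lies in (19, 20); Newton's method refines it to λ ≈ 19.3392. p(59) = -1538 and p(60) = 836 have opposite signs, so a root lies in (59, 60); Newton's method refines it to λ ≈ 59.6573. Check (Vieta): the three roots sum to 79, matching tr M = 79.
So the eigenvalues of A^T A are ≈ 0.0035, 19.3392, 59.6573 (all ≥ 0, as they must be for A^T A). The largest is λ_max ≈ 59.6573, hence ||A||_2 = sqrt(λ_max) ≈ 7.7238.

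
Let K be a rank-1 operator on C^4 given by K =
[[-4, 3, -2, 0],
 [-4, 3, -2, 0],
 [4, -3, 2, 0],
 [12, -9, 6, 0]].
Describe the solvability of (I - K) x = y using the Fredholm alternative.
(I - K) is singular (det(I - K) = 0, i.e. 1 ∈ sigma(K)). (I - K) x = y is solvable iff y ⊥ ker((I - K)^*) = span{(-4, 3, -2, 0)}, i.e. iff -4y_1 + 3y_2 - 2y_3 = 0. When solvable, the solutions are x = y + c·(1, 1, -1, -3), c arbitrary (ker(I - K) = span{(1, 1, -1, -3)}, dimension 1).

K has rank 1, so it is an outer product K = u v^T: every row of K is a multiple of one row vector. Reading off the entries, u = (1, 1, -1, -3) and v = (-4, 3, -2, 0) (row i of K equals u_i·v^T). A rank-one matrix u v^T satisfies K u = u (v·u) and kills the (3)-dimensional subspace v^⊥, so its characteristic polynomial is lambda^3 (lambda - v·u) with v·u = tr K = 1. Hence the eigenvalues of I - K are 1 (multiplicity 3) and 1 - (1) = 0, so det(I - K) = 0. (Direct check: I - K =
[[5, -3, 2, 0],
 [4, -2, 2, 0],
 [-4, 3, -1, 0],
 [-12, 9, -6, 1]]
has determinant 0.) So 1 is an eigenvalue of K and (I - K) is not invertible. The finite-dimensional Fredholm alternative says: either (I - K) is invertible, or ker(I - K) ≠ {0} and then range(I - K) = ker((I - K)^*)^⊥, with dim ker(I - K) = dim ker((I - K)^*). We are in the second case, so we need both kernels. Kernel of I - K: (I - K) u = u - u (v·u) = u - u = 0, so ker(I - K) = span{u} = span{(1, 1, -1, -3)} (it is exactly 1-dimensional because rank(I - K) = 3). Kernel of the adjoint: K is real, so (I - K)^* = I - K^T = I - v u^T, and (I - v u^T) v = v - v (u·v) = 0; hence ker((I - K)^*) = span{v} = span{(-4, 3, -2, 0)}. Therefore (I - K) x = y is solvable iff <y, v> = 0, i.e. iff -4y_1 + 3y_2 - 2y_3 = 0. When this holds, K y = u (v·y) = 0, so (I - K) y = y and x = y is a particular solution; the full solution set is the line x = y + c·u = y + c·(1, 1, -1, -3), c ∈ C.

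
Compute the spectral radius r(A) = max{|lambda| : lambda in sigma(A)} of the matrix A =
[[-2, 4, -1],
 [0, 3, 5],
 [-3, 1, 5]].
r(A) ≈ 5.0012

The eigenvalues of A are the roots of its characteristic polynomial. With M = A (coefficients from the trace, the sum of principal 2x2 minors, and det A):
  p(λ) = det(λ I - M) = λ^3 - 6λ^2 - 9λ + 89.
No integer candidate from the rational root theorem (±divisors of 89) is a root, so the roots are irrational. The cubic discriminant is Δ = -44631 < 0, so there is one real root and a complex-conjugate pair. p(-4) = -35 and p(-3) = 35 have opposite signs, so a root lies in (-4, -3); Newton's method refines it to λ ≈ -3.5583. Dividing out (λ - (-3.5583)) leaves approximately λ^2 - 9.5583λ + 25.0117. For λ^2 - 9.5583λ + 25.0117 the discriminant is -8.6852. It is negative, so the remaining roots are the complex-conjugate pair λ ≈ 4.7792 ± 1.4735i. Their product equals the constant term, so |λ|^2 ≈ 25.0117 and |λ| ≈ 5.0012.
Thus the eigenvalues (to 4 decimals) are -3.5583 (modulus 3.5583); 4.7792 ± 1.4735i (modulus 5.0012). The spectral radius is the largest modulus: r(A) ≈ 5.0012. (Cross-check: r(A) ≤ ||A||_2 ≈ 8.0105; equality holds whenever A is normal, though it can also hold for some non-normal A.)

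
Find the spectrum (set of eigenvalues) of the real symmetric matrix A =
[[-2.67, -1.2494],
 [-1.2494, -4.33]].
sigma(A) ≈ {-5, -2}

A is real symmetric, so its spectrum consists of real eigenvalues. Expanding the characteristic polynomial of the displayed matrix gives
  det(λ I - A) = p(λ) = λ^2 + (7)λ + (10).
Solving p(λ) = 0 yields eigenvalues ≈ -5, -2. (A is shown rounded to 4 decimals, so these recover the underlying integer eigenvalues to within that precision.)
Verification: the trace of A = -7 equals the sum of eigenvalues -7, and det(A) ≈ 10.0001 matches the eigenvalue product 10.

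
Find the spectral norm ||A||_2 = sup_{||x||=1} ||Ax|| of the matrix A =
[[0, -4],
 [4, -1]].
||A||_2 = sqrt((33 + sqrt(65))/2) ≈ 4.5311 (= sqrt(largest eigenvalue of A^T A))

||A||_2 = sigma_max(A) = sqrt(lambda_max(A^T A)). Form the symmetric matrix M = A^T A =
[[16, -4],
 [-4, 17]].
Its characteristic polynomial (trace, determinant of M give the coefficients) is
  p(λ) = det(λ I - M) = λ^2 - 33λ + 256.
For λ^2 - 33λ + 256 the discriminant is 65. It is nonnegative but not a perfect square, so the roots are real and irrational: λ = (33 ± sqrt(65))/2 ≈ 20.5311, 12.4689.
So the eigenvalues of A^T A are ≈ 12.4689, 20.5311 (all ≥ 0, as they must be for A^T A). The largest is λ_max = (33 + sqrt(65))/2 ≈ 20.5311, hence ||A||_2 = sqrt(λ_max) = sqrt((33 + sqrt(65))/2) ≈ 4.5311.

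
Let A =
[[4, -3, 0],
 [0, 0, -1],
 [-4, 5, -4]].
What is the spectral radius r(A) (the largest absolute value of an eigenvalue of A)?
r(A) ≈ 3.6334

The eigenvalues of A are the roots of its characteristic polynomial. With M = A (coefficients from the trace, the sum of principal 2x2 minors, and det A):
  p(λ) = det(λ I - M) = λ^3 - 11λ - 8.
No integer candidate from the rational root theorem (±divisors of 8) is a root, so the roots are irrational. The cubic discriminant is Δ = 3596 > 0, so there are three distinct real roots. p(-3) = -2 and p(-2) = 6 have opposite signs, so a root lies in (-3, -2); Newton's method refines it to λ ≈ -2.8649. p(-1) = 2 and p(0) = -8 have opposite signs, so a root lies in (-1, 0); Newton's method refines it to λ ≈ -0.7685. p(3) = -14 and p(4) = 12 have opposite signs, so a root lies in (3, 4); Newton's method refines it to λ ≈ 3.6334. Check (Vieta): the three roots sum to 0, matching tr M = 0.
Thus the eigenvalues (to 4 decimals) are -2.8649 (modulus 2.8649); -0.7685 (modulus 0.7685); 3.6334 (modulus 3.6334). The spectral radius is the largest modulus: r(A) ≈ 3.6334. (Cross-check: r(A) ≤ ||A||_2 ≈ 8.7202; equality holds whenever A is normal, though it can also hold for some non-normal A.)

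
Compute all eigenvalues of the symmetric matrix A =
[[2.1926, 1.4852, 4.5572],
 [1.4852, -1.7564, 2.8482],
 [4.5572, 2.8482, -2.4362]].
sigma(A) ≈ {-6, -2, 6}

A is real symmetric, so its spectrum consists of real eigenvalues. Expanding the characteristic polynomial of the displayed matrix gives
  det(λ I - A) = p(λ) = λ^3 + (2)λ^2 + (-36)λ + (-72.0012).
Solving p(λ) = 0 yields eigenvalues ≈ -6, -2, 6. (A is shown rounded to 4 decimals, so these recover the underlying integer eigenvalues to within that precision.)
Verification: the trace of A = -2 equals the sum of eigenvalues -2, and det(A) ≈ 72.0012 matches the eigenvalue product 72.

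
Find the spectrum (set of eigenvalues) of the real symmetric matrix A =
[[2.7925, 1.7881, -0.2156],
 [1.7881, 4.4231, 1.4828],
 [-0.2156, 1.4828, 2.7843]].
sigma(A) ≈ {1, 3, 6}

A is real symmetric, so its spectrum consists of real eigenvalues. Expanding the characteristic polynomial of the displayed matrix gives
  det(λ I - A) = p(λ) = λ^3 + (-10)λ^2 + (27)λ + (-18).
Solving p(λ) = 0 yields eigenvalues ≈ 1, 3, 6. (A is shown rounded to 4 decimals, so these recover the underlying integer eigenvalues to within that precision.)
Verification: the trace of A = 10 equals the sum of eigenvalues 10, and det(A) ≈ 17.9993 matches the eigenvalue product 18.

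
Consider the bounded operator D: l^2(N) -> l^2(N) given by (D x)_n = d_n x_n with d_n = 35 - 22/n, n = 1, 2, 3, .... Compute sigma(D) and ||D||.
sigma(D) = {35 - 22/n : n ≥ 1} ∪ {35}; ||D|| = 35

A bounded diagonal operator on l^2 with diagonal entries d_n has spectrum equal to the closure of {d_n : n ≥ 1}: every d_n is an eigenvalue (with eigenvector e_n), so {d_n} ⊂ sigma(D); the spectrum is closed, so its closure is too; and for lambda not in the closure, (D - lambda I) has bounded inverse (the diagonal entries 1/(d_n - lambda) are bounded). For our sequence d_n = 35 - 22/n, n = 1, 2, 3, ...:
  - {d_n} = {35 - 22/n : n ≥ 1}; the only limit point is 35
  - closure = {35 - 22/n : n ≥ 1} ∪ {35}
For the norm: a diagonal operator has ||D|| = sup_n |d_n|. Here d_n = 35 - 22/n increases monotonically from d_1 = 13 toward 35, with all terms in [13, 35); so sup_n |d_n| = 35 (the supremum is the limit, not attained). So ||D|| = 35.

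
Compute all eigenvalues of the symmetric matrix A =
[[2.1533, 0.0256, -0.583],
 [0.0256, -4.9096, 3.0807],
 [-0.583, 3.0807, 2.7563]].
sigma(A) ≈ {-6, 2, 4}

A is real symmetric, so its spectrum consists of real eigenvalues. Expanding the characteristic polynomial of the displayed matrix gives
  det(λ I - A) = p(λ) = λ^3 + (0)λ^2 + (-28)λ + (48).
Solving p(λ) = 0 yields eigenvalues ≈ -6, 2, 4. (A is shown rounded to 4 decimals, so these recover the underlying integer eigenvalues to within that precision.)
Verification: the trace of A = 0 equals the sum of eigenvalues 0, and det(A) ≈ -48.0006 matches the eigenvalue product -48.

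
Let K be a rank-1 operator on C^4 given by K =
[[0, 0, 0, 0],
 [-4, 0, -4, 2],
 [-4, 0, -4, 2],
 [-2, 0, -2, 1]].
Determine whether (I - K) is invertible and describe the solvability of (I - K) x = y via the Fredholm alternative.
(I - K) is invertible (det(I - K) = 4 ≠ 0), so for every y in C^4 the equation (I - K) x = y has a unique solution.

K has rank 1, so it is an outer product K = u v^T: every row of K is a multiple of one row vector. Reading off the entries, u = (0, -2, -2, -1) and v = (2, 0, 2, -1) (row i of K equals u_i·v^T). A rank-one matrix u v^T satisfies K u = u (v·u) and kills the (3)-dimensional subspace v^⊥, so its characteristic polynomial is lambda^3 (lambda - v·u) with v·u = tr K = -3. Hence the eigenvalues of I - K are 1 (multiplicity 3) and 1 - (-3) = 4, so det(I - K) = 4. (Direct check: I - K =
[[1, 0, 0, 0],
 [4, 1, 4, -2],
 [4, 0, 5, -2],
 [2, 0, 2, 0]]
has determinant 4.) The finite-dimensional Fredholm alternative says: either (I - K) is invertible, or ker(I - K) ≠ {0} and then range(I - K) = ker((I - K)^*)^⊥, with dim ker(I - K) = dim ker((I - K)^*). Since det(I - K) ≠ 0, 1 is not an eigenvalue of K and ker(I - K) = {0}, so we are in the first case: for every y there is a unique x = (I - K)^(-1) y. Explicitly, by the Sherman–Morrison formula, (I - u v^T)^(-1) = I + u v^T/(1 - v·u), i.e. (I - K)^(-1) = I + K/(4).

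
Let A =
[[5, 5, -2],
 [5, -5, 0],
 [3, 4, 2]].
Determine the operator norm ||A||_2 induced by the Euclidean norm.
||A||_2 ≈ 8.674 (= sqrt(largest eigenvalue of A^T A))

||A||_2 = sigma_max(A) = sqrt(lambda_max(A^T A)). Form the symmetric matrix M = A^T A =
[[59, 12, -4],
 [12, 66, -2],
 [-4, -2, 8]].
Its characteristic polynomial (trace, sum of principal 2x2 minors, determinant of M give the coefficients) is
  p(λ) = det(λ I - M) = λ^3 - 133λ^2 + 4730λ - 28900.
No integer candidate from the rational root theorem (±divisors of 28900) is a root, so the roots are irrational. The cubic discriminant is Δ = 5196070900 > 0, so there are three distinct real roots. p(7) = -1964 and p(8) = 940 have opposite signs, so a root lies in (7, 8); Newton's method refines it to λ ≈ 7.6679. p(50) = 100 and p(51) = -952 have opposite signs, so a root lies in (50, 51); Newton's method refines it to λ ≈ 50.0936. p(75) = -400 and p(76) = 1348 have opposite signs, so a root lies in (75, 76); Newton's method refines it to λ ≈ 75.2385. Check (Vieta): the three roots sum to 133, matching tr M = 133.
So the eigenvalues of A^T A are ≈ 7.6679, 50.0936, 75.2385 (all ≥ 0, as they must be for A^T A). The largest is λ_max ≈ 75.2385, hence ||A||_2 = sqrt(λ_max) ≈ 8.674.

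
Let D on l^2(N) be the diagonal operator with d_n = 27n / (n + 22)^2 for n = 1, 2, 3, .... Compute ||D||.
||D|| = 27/88 (attained at n = 22)

For D diagonal, ||D|| = sup_n |d_n|. Treat f(x) = 27x / (x + 22)^2 for real x > 0. By the quotient rule, f'(x) = 27(22 - x)/(x + 22)^3, which is positive for x < 22 and negative for x > 22. So f has a unique maximum at x = 22, and since 22 is a positive integer, the supremum over n ≥ 1 is attained at n = 22: d_22 = 27·22/(22 + 22)^2 = 27·22/1936 = 27/88. Hence ||D|| = 27/88.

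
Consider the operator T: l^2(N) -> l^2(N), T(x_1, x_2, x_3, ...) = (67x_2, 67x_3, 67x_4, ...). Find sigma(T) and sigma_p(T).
sigma(T) = closed disk {z in C : |z| ≤ 67}; sigma_p(T) = open disk {z in C : |z| < 67}

Note T = 67·V where V is the unit left shift (V x)_k = x_{k+1}; so sigma(T) = 67·sigma(V) and ||T|| = 67||V||. ||T x||^2 = 4489sum_{k≥2} |x_k|^2 ≤ 4489||x||^2, with equality on {x : x_1 = 0}, so ||T|| = 67. For any lambda with |lambda| < 67, set r = lambda/67 (|r| < 1); the vector x = (1, r, r^2, ...) is in l^2 and satisfies T x = 67(r, r^2, ...) = lambda x, so lambda is an eigenvalue. On the boundary |lambda| = 67 the geometric series diverges, so no l^2 eigenvector exists, but these lambda lie in the approximate point spectrum. Hence sigma(T) is the closed disk of radius 67 and sigma_p(T) is the open disk.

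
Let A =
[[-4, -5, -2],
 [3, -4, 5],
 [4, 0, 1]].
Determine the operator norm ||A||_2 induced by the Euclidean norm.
||A||_2 ≈ 7.9407 (= sqrt(largest eigenvalue of A^T A))

||A||_2 = sigma_max(A) = sqrt(lambda_max(A^T A)). Form the symmetric matrix M = A^T A =
[[41, 8, 27],
 [8, 41, -10],
 [27, -10, 30]].
Its characteristic polynomial (trace, sum of principal 2x2 minors, determinant of M give the coefficients) is
  p(λ) = det(λ I - M) = λ^3 - 112λ^2 + 3248λ - 10201.
No integer candidate from the rational root theorem (±divisors of 10201) is a root, so the roots are irrational. The cubic discriminant is Δ = 1933330837 > 0, so there are three distinct real roots. p(3) = -1438 and p(4) = 1063 have opposite signs, so a root lies in (3, 4); Newton's method refines it to λ ≈ 3.565. p(45) = 284 and p(46) = -449 have opposite signs, so a root lies in (45, 46); Newton's method refines it to λ ≈ 45.3796. p(63) = -58 and p(64) = 1063 have opposite signs, so a root lies in (63, 64); Newton's method refines it to λ ≈ 63.0554. Check (Vieta): the three roots sum to 112, matching tr M = 112.
So the eigenvalues of A^T A are ≈ 3.565, 45.3796, 63.0554 (all ≥ 0, as they must be for A^T A). The largest is λ_max ≈ 63.0554, hence ||A||_2 = sqrt(λ_max) ≈ 7.9407.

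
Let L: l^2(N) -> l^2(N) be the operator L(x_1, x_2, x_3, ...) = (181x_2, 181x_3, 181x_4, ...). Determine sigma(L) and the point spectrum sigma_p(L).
sigma(L) = closed disk {z in C : |z| ≤ 181}; sigma_p(L) = open disk {z in C : |z| < 181}

Note L = 181·V where V is the unit left shift (V x)_k = x_{k+1}; so sigma(L) = 181·sigma(V) and ||L|| = 181||V||. ||L x||^2 = 32761sum_{k≥2} |x_k|^2 ≤ 32761||x||^2, with equality on {x : x_1 = 0}, so ||L|| = 181. For any lambda with |lambda| < 181, set r = lambda/181 (|r| < 1); the vector x = (1, r, r^2, ...) is in l^2 and satisfies L x = 181(r, r^2, ...) = lambda x, so lambda is an eigenvalue. On the boundary |lambda| = 181 the geometric series diverges, so no l^2 eigenvector exists, but these lambda lie in the approximate point spectrum. Hence sigma(L) is the closed disk of radius 181 and sigma_p(L) is the open disk.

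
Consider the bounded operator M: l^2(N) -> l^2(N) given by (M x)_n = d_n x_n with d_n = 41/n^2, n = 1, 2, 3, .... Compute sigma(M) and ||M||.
sigma(M) = {41/n^2 : n ≥ 1} ∪ {0}; ||M|| = 41

A bounded diagonal operator on l^2 with diagonal entries d_n has spectrum equal to the closure of {d_n : n ≥ 1}: every d_n is an eigenvalue (with eigenvector e_n), so {d_n} ⊂ sigma(M); the spectrum is closed, so its closure is too; and for lambda not in the closure, (M - lambda I) has bounded inverse (the diagonal entries 1/(d_n - lambda) are bounded). For our sequence d_n = 41/n^2, n = 1, 2, 3, ...:
  - {d_n} = {41/n^2 : n ≥ 1}; the only limit point is 0
  - closure = {41/n^2 : n ≥ 1} ∪ {0}
For the norm: a diagonal operator has ||M|| = sup_n |d_n|. Here d_n = 41/n^2 is positive and decreasing, so sup_n |d_n| = d_1 = 41. So ||M|| = 41.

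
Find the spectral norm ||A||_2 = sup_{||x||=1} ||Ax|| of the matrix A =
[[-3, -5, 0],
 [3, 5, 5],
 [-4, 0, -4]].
||A||_2 ≈ 9.9614 (= sqrt(largest eigenvalue of A^T A))

||A||_2 = sigma_max(A) = sqrt(lambda_max(A^T A)). Form the symmetric matrix M = A^T A =
[[34, 30, 31],
 [30, 50, 25],
 [31, 25, 41]].
Its characteristic polynomial (trace, sum of principal 2x2 minors, determinant of M give the coefficients) is
  p(λ) = det(λ I - M) = λ^3 - 125λ^2 + 2658λ - 10000.
No integer candidate from the rational root theorem (±divisors of 10000) is a root, so the roots are irrational. The cubic discriminant is Δ = 14255365252 > 0, so there are three distinct real roots. p(4) = -1304 and p(5) = 290 have opposite signs, so a root lies in (4, 5); Newton's method refines it to λ ≈ 4.8072. p(20) = 1160 and p(21) = -46 have opposite signs, so a root lies in (20, 21); Newton's method refines it to λ ≈ 20.9637. p(99) = -1684 and p(100) = 5800 have opposite signs, so a root lies in (99, 100); Newton's method refines it to λ ≈ 99.2291. Check (Vieta): the three roots sum to 125, matching tr M = 125.
So the eigenvalues of A^T A are ≈ 4.8072, 20.9637, 99.2291 (all ≥ 0, as they must be for A^T A). The largest is λ_max ≈ 99.2291, hence ||A||_2 = sqrt(λ_max) ≈ 9.9614.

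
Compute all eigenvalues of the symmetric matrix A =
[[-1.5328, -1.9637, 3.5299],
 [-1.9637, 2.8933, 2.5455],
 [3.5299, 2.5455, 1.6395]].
sigma(A) ≈ {-5, 3, 5}

A is real symmetric, so its spectrum consists of real eigenvalues. Expanding the characteristic polynomial of the displayed matrix gives
  det(λ I - A) = p(λ) = λ^3 + (-3)λ^2 + (-25)λ + (75.0013).
Solving p(λ) = 0 yields eigenvalues ≈ -5, 3, 5. (A is shown rounded to 4 decimals, so these recover the underlying integer eigenvalues to within that precision.)
Verification: the trace of A = 3 equals the sum of eigenvalues 3, and det(A) ≈ -75.0013 matches the eigenvalue product -75.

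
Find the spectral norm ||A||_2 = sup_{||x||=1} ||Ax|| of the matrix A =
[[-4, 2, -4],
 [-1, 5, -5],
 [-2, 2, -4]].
||A||_2 ≈ 10.0791 (= sqrt(largest eigenvalue of A^T A))

||A||_2 = sigma_max(A) = sqrt(lambda_max(A^T A)). Form the symmetric matrix M = A^T A =
[[21, -17, 29],
 [-17, 33, -41],
 [29, -41, 57]].
Its characteristic polynomial (trace, sum of principal 2x2 minors, determinant of M give the coefficients) is
  p(λ) = det(λ I - M) = λ^3 - 111λ^2 + 960λ - 400.
No integer candidate from the rational root theorem (±divisors of 400) is a root, so the roots are irrational. The cubic discriminant is Δ = 6390792000 > 0, so there are three distinct real roots. p(0) = -400 and p(1) = 450 have opposite signs, so a root lies in (0, 1); Newton's method refines it to λ ≈ 0.4388. p(8) = 688 and p(9) = -22 have opposite signs, so a root lies in (8, 9); Newton's method refines it to λ ≈ 8.9722. p(101) = -5450 and p(102) = 3884 have opposite signs, so a root lies in (101, 102); Newton's method refines it to λ ≈ 101.5889. Check (Vieta): the three roots sum to 111, matching tr M = 111.
So the eigenvalues of A^T A are ≈ 0.4388, 8.9722, 101.5889 (all ≥ 0, as they must be for A^T A). The largest is λ_max ≈ 101.5889, hence ||A||_2 = sqrt(λ_max) ≈ 10.0791.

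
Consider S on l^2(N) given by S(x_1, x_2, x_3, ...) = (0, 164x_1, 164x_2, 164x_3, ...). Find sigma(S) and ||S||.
sigma(S) = closed disk {z in C : |z| ≤ 164}; ||S|| = 164

Note S = 164·U where U is the unit right shift (U x)_k = x_{k-1} (with x_0 := 0); so ||S|| = 164||U|| and sigma(S) = 164·sigma(U). ||S x||^2 = sum_{k≥1} |164x_k|^2 = 26896||x||^2, so ||S|| = 164 and sigma(S) ⊂ {|z| ≤ 164}. For any |lambda| < 164, the equation (S - lambda I) x = 0 forces x_1 = 0, then 164x_k = lambda x_{k+1} ⇒ x = 0, so S has no eigenvalues. But (S - lambda I) is not surjective for |lambda| < 164: solving (S - lambda I) x = e_1 would require x_n proportional to (lambda/164)^(-n), which is not in l^2. So every |lambda| < 164 lies in the residual spectrum. The boundary |lambda| = 164 is in the approximate point spectrum (the spectrum is closed). Hence sigma(S) is the closed disk of radius 164.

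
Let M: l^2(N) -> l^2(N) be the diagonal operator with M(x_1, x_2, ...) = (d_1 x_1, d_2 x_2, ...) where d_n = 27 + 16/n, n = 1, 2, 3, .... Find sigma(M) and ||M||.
sigma(M) = {27 + 16/n : n ≥ 1} ∪ {27}; ||M|| = 43

A bounded diagonal operator on l^2 with diagonal entries d_n has spectrum equal to the closure of {d_n : n ≥ 1}: every d_n is an eigenvalue (with eigenvector e_n), so {d_n} ⊂ sigma(M); the spectrum is closed, so its closure is too; and for lambda not in the closure, (M - lambda I) has bounded inverse (the diagonal entries 1/(d_n - lambda) are bounded). For our sequence d_n = 27 + 16/n, n = 1, 2, 3, ...:
  - {d_n} = {27 + 16/n : n ≥ 1}; the only limit point is 27
  - closure = {27 + 16/n : n ≥ 1} ∪ {27}
For the norm: a diagonal operator has ||M|| = sup_n |d_n|. Here d_n = 27 + 16/n is positive and decreasing, so sup_n |d_n| = d_1 = 27 + 16 = 43. So ||M|| = 43.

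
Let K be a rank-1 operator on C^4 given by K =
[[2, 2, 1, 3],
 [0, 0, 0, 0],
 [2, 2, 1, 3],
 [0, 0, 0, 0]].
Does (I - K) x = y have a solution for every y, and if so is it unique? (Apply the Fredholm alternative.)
(I - K) is invertible (det(I - K) = -2 ≠ 0), so for every y in C^4 the equation (I - K) x = y has a unique solution.

K has rank 1, so it is an outer product K = u v^T: every row of K is a multiple of one row vector. Reading off the entries, u = (-1, 0, -1, 0) and v = (-2, -2, -1, -3) (row i of K equals u_i·v^T). A rank-one matrix u v^T satisfies K u = u (v·u) and kills the (3)-dimensional subspace v^⊥, so its characteristic polynomial is lambda^3 (lambda - v·u) with v·u = tr K = 3. Hence the eigenvalues of I - K are 1 (multiplicity 3) and 1 - (3) = -2, so det(I - K) = -2. (Direct check: I - K =
[[-1, -2, -1, -3],
 [0, 1, 0, 0],
 [-2, -2, 0, -3],
 [0, 0, 0, 1]]
has determinant -2.) The finite-dimensional Fredholm alternative says: either (I - K) is invertible, or ker(I - K) ≠ {0} and then range(I - K) = ker((I - K)^*)^⊥, with dim ker(I - K) = dim ker((I - K)^*). Since det(I - K) ≠ 0, 1 is not an eigenvalue of K and ker(I - K) = {0}, so we are in the first case: for every y there is a unique x = (I - K)^(-1) y. Explicitly, by the Sherman–Morrison formula, (I - u v^T)^(-1) = I + u v^T/(1 - v·u), i.e. (I - K)^(-1) = I + K/(-2).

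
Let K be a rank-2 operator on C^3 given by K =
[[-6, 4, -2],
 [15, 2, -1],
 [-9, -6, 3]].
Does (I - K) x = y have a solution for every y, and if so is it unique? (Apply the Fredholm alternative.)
(I - K) is invertible (det(I - K) = -106 ≠ 0), so for every y in C^3 the equation (I - K) x = y has a unique solution.

K has rank 2 and factors as K = U V^T = u1 v1^T + u2 v2^T with u1 = (0, -3, 3), v1 = (-3, -2, 1), u2 = (-2, 2, 0), v2 = (3, -2, 1) (multiplying out reproduces the displayed K). The nonzero eigenvalues of U V^T coincide with those of the 2 x 2 matrix G = V^T U = [[v1·u1, v1·u2], [v2·u1, v2·u2]] = [[9, 2], [9, -10]], and by the Sylvester determinant identity det(I_3 - U V^T) = det(I_2 - V^T U) = det([[-8, -2], [-9, 11]]) = (-8)(11) - (-2)(-9) = -106. (Direct check: I - K =
[[7, -4, 2],
 [-15, -1, 1],
 [9, 6, -2]]
has determinant -106.) The finite-dimensional Fredholm alternative says: either (I - K) is invertible, or ker(I - K) ≠ {0} and then range(I - K) = ker((I - K)^*)^⊥, with dim ker(I - K) = dim ker((I - K)^*). Since det(I - K) ≠ 0, 1 is not an eigenvalue of K and ker(I - K) = {0}, so we are in the first case: for every y there is a unique x = (I - K)^(-1) y. (Explicitly, by the Woodbury identity, (I - U V^T)^(-1) = I + U (I_2 - G)^(-1) V^T.)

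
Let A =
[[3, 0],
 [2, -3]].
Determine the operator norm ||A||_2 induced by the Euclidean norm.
||A||_2 = sqrt((22 + sqrt(160))/2) ≈ 4.1623 (= sqrt(largest eigenvalue of A^T A))

||A||_2 = sigma_max(A) = sqrt(lambda_max(A^T A)). Form the symmetric matrix M = A^T A =
[[13, -6],
 [-6, 9]].
Its characteristic polynomial (trace, determinant of M give the coefficients) is
  p(λ) = det(λ I - M) = λ^2 - 22λ + 81.
For λ^2 - 22λ + 81 the discriminant is 160. It is nonnegative but not a perfect square, so the roots are real and irrational: λ = (22 ± sqrt(160))/2 ≈ 17.3246, 4.6754.
So the eigenvalues of A^T A are ≈ 4.6754, 17.3246 (all ≥ 0, as they must be for A^T A). The largest is λ_max = (22 + sqrt(160))/2 ≈ 17.3246, hence ||A||_2 = sqrt(λ_max) = sqrt((22 + sqrt(160))/2) ≈ 4.1623.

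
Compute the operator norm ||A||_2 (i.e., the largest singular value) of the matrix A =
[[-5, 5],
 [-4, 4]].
||A||_2 = sqrt(82) ≈ 9.0554 (= sqrt(largest eigenvalue of A^T A))

||A||_2 = sigma_max(A) = sqrt(lambda_max(A^T A)). Form the symmetric matrix M = A^T A =
[[41, -41],
 [-41, 41]].
Its characteristic polynomial (trace, determinant of M give the coefficients) is
  p(λ) = det(λ I - M) = λ^2 - 82λ.
For λ^2 - 82λ the discriminant is 6724. It is a perfect square (82^2), so the roots are rational: λ = (82 ± 82)/2 = 82, 0.
So the eigenvalues of A^T A are ≈ 0, 82 (all ≥ 0, as they must be for A^T A). The largest is λ_max = 82, hence ||A||_2 = sqrt(λ_max) = sqrt(82) ≈ 9.0554.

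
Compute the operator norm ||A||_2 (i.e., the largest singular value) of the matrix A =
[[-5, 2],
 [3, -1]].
||A||_2 = sqrt((39 + sqrt(1517))/2) ≈ 6.2429 (= sqrt(largest eigenvalue of A^T A))

||A||_2 = sigma_max(A) = sqrt(lambda_max(A^T A)). Form the symmetric matrix M = A^T A =
[[34, -13],
 [-13, 5]].
Its characteristic polynomial (trace, determinant of M give the coefficients) is
  p(λ) = det(λ I - M) = λ^2 - 39λ + 1.
For λ^2 - 39λ + 1 the discriminant is 1517. It is nonnegative but not a perfect square, so the roots are real and irrational: λ = (39 ± sqrt(1517))/2 ≈ 38.9743, 0.0257.
So the eigenvalues of A^T A are ≈ 0.0257, 38.9743 (all ≥ 0, as they must be for A^T A). The largest is λ_max = (39 + sqrt(1517))/2 ≈ 38.9743, hence ||A||_2 = sqrt(λ_max) = sqrt((39 + sqrt(1517))/2) ≈ 6.2429.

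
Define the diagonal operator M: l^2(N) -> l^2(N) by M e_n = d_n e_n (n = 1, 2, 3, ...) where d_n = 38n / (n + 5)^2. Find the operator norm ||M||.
||M|| = 19/10 (attained at n = 5)

For M diagonal, ||M|| = sup_n |d_n|. Treat f(x) = 38x / (x + 5)^2 for real x > 0. By the quotient rule, f'(x) = 38(5 - x)/(x + 5)^3, which is positive for x < 5 and negative for x > 5. So f has a unique maximum at x = 5, and since 5 is a positive integer, the supremum over n ≥ 1 is attained at n = 5: d_5 = 38·5/(5 + 5)^2 = 38·5/100 = 19/10. Hence ||M|| = 19/10.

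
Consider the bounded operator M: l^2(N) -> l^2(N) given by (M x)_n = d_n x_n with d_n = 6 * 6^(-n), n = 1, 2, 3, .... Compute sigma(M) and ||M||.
sigma(M) = {6 * 6^(-n) : n ≥ 1} ∪ {0}; ||M|| = 1

A bounded diagonal operator on l^2 with diagonal entries d_n has spectrum equal to the closure of {d_n : n ≥ 1}: every d_n is an eigenvalue (with eigenvector e_n), so {d_n} ⊂ sigma(M); the spectrum is closed, so its closure is too; and for lambda not in the closure, (M - lambda I) has bounded inverse (the diagonal entries 1/(d_n - lambda) are bounded). For our sequence d_n = 6 * 6^(-n), n = 1, 2, 3, ...:
  - {d_n} = {6 * 6^(-n) : n ≥ 1}; the only limit point is 0
  - closure = {6 * 6^(-n) : n ≥ 1} ∪ {0}
For the norm: a diagonal operator has ||M|| = sup_n |d_n|. Here d_n = 6 * 6^(-n) is positive and decreasing, so sup_n |d_n| = d_1 = 6/6 = 1. So ||M|| = 1.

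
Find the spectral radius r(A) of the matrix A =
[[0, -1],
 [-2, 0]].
r(A) = sqrt(8)/2 ≈ 1.4142

The eigenvalues of A are the roots of its characteristic polynomial. With M = A (coefficients from the trace and determinant):
  p(λ) = det(λ I - M) = λ^2 - 2.
For λ^2 - 2 the discriminant is 8. It is nonnegative but not a perfect square, so the roots are real and irrational: λ = ± sqrt(8)/2 ≈ 1.4142, -1.4142.
Thus the eigenvalues (to 4 decimals) are 1.4142 (modulus 1.4142); -1.4142 (modulus 1.4142). The spectral radius is the largest modulus: r(A) = sqrt(8)/2 ≈ 1.4142. (Cross-check: r(A) ≤ ||A||_2 ≈ 2; equality holds whenever A is normal, though it can also hold for some non-normal A.)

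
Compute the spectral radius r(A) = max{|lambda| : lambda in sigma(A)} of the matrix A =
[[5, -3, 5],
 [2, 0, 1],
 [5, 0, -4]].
r(A) = sqrt(156)/2 ≈ 6.245

The eigenvalues of A are the roots of its characteristic polynomial. With M = A (coefficients from the trace, the sum of principal 2x2 minors, and det A):
  p(λ) = det(λ I - M) = λ^3 - λ^2 - 39λ + 39.
By the rational root theorem any rational root is an integer divisor of 39. Testing λ = 1: p(1) = 1 - 1 - 39 + 39 = 0, so λ = 1 is a root. Dividing out (λ - 1) leaves p(λ) = (λ - 1)(λ^2 - 39). For λ^2 - 39 the discriminant is 156. It is nonnegative but not a perfect square, so the roots are real and irrational: λ = ± sqrt(156)/2 ≈ 6.245, -6.245.
Thus the eigenvalues (to 4 decimals) are 6.245 (modulus 6.245); -6.245 (modulus 6.245); 1 (modulus 1). The spectral radius is the largest modulus: r(A) = sqrt(156)/2 ≈ 6.245. (Cross-check: r(A) ≤ ||A||_2 ≈ 8.0384; equality holds whenever A is normal, though it can also hold for some non-normal A.)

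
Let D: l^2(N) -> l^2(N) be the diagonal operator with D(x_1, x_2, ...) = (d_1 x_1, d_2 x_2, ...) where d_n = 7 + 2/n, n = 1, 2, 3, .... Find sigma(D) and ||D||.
sigma(D) = {7 + 2/n : n ≥ 1} ∪ {7}; ||D|| = 9

A bounded diagonal operator on l^2 with diagonal entries d_n has spectrum equal to the closure of {d_n : n ≥ 1}: every d_n is an eigenvalue (with eigenvector e_n), so {d_n} ⊂ sigma(D); the spectrum is closed, so its closure is too; and for lambda not in the closure, (D - lambda I) has bounded inverse (the diagonal entries 1/(d_n - lambda) are bounded). For our sequence d_n = 7 + 2/n, n = 1, 2, 3, ...:
  - {d_n} = {7 + 2/n : n ≥ 1}; the only limit point is 7
  - closure = {7 + 2/n : n ≥ 1} ∪ {7}
For the norm: a diagonal operator has ||D|| = sup_n |d_n|. Here d_n = 7 + 2/n is positive and decreasing, so sup_n |d_n| = d_1 = 7 + 2 = 9. So ||D|| = 9.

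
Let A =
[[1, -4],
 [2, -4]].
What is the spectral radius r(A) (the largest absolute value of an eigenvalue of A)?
r(A) = 2

The eigenvalues of A are the roots of its characteristic polynomial. With M = A (coefficients from the trace and determinant):
  p(λ) = det(λ I - M) = λ^2 + 3λ + 4.
For λ^2 + 3λ + 4 the discriminant is -7. It is negative, so the roots are the complex-conjugate pair λ = -3/2 ± (sqrt(7)/2) i ≈ -1.5 ± 1.3229i. For a conjugate pair the product of the roots equals the constant term, so |λ|^2 = 4 and |λ| = sqrt(4) = 2.
Thus the eigenvalues (to 4 decimals) are -1.5 ± 1.3229i (modulus 2). The spectral radius is the largest modulus: r(A) = 2. (Cross-check: r(A) ≤ ||A||_2 ≈ 6.0467; equality holds whenever A is normal, though it can also hold for some non-normal A.)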